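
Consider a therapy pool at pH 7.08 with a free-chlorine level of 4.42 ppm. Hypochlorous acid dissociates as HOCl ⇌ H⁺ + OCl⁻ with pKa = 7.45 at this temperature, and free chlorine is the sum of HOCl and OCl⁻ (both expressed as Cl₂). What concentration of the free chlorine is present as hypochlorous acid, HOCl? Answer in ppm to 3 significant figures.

3.10 ppm

[OCl⁻]/[HOCl] = 10^(pH − pKa) = 10^(7.08 − 7.45) = 10^-0.37 = 0.4266.
Fraction as HOCl = 1 / (1 + 0.4266) = 0.701.
HOCl = 0.701 × 4.42 ppm = 3.098 ppm.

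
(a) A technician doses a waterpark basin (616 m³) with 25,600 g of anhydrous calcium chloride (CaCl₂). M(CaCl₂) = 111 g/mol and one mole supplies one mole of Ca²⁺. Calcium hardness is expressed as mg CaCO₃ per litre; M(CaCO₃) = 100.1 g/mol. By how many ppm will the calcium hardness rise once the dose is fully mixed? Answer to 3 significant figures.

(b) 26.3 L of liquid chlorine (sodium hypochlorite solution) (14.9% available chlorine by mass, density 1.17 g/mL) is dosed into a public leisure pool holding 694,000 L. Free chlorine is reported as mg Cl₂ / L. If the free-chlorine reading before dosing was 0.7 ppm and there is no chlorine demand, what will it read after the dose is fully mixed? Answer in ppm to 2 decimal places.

(a) 37.5 ppm; (b) 7.31 ppm

(a) Volume: 616 m³ = 616,000 L.
(a) Moles of Ca²⁺: 25,600 g ÷ 111 g/mol = 230.6 mol.
(a) As CaCO₃: 230.6 mol × 100.1 g/mol = 23,090 g.
(a) Rise: 23,090 g / 616,000 L × 1000 = 37.48 mg/L.

(b) Mass of solution: 26.3 L × 1000 mL/L × 1.17 g/mL = 30,770 g.
(b) Available chlorine delivered: 30,770 g × 0.149 = 4585 g as Cl₂.
(b) Concentration rise: 4585 g / 694,000 L = 6.606 mg/L = 6.61 ppm.
(b) Final FC: 0.7 + 6.61 = 7.31 ppm.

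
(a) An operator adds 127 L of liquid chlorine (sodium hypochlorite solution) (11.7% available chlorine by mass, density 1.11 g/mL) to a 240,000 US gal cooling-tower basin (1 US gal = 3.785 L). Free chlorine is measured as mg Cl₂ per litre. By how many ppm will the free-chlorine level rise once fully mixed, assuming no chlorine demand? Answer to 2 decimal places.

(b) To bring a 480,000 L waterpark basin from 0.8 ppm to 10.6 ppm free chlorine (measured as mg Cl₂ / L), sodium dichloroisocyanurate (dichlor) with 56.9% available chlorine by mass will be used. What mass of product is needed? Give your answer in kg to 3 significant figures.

(a) 18.16 ppm; (b) 8.27 kg

(a) Volume: 240,000 US gal × 3.785 L/gal = 908,400 L.
(a) Mass of solution: 127 L × 1000 mL/L × 1.11 g/mL = 141,000 g.
(a) Available chlorine delivered: 141,000 g × 0.117 = 16,490 g as Cl₂.
(a) Concentration rise: 16,490 g / 908,400 L = 18.16 mg/L = 18.16 ppm.

(b) Chlorine deficit: 10.6 − 0.8 = 9.8 ppm = 9.8 mg/L as Cl₂.
(b) Cl₂ equivalent needed: 9.8 mg/L × 480,000 L = 4,704,000 mg = 4704 g.
(b) Product at 56.9% available chlorine: 4704 / 0.569 = 8267 g.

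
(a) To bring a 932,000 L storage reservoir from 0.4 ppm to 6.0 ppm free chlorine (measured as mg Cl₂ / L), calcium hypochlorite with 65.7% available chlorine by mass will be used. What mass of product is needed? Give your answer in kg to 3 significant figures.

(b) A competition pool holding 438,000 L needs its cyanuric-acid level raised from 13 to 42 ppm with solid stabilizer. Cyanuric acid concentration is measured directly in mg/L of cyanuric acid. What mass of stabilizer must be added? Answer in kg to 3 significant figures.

(a) 7.94 kg; (b) 12.7 kg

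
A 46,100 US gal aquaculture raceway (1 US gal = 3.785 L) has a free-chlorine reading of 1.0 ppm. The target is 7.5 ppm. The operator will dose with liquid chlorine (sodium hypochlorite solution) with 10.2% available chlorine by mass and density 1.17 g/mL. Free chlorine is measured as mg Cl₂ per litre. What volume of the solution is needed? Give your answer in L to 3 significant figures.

Volume: 46,100 US gal × 3.785 L/gal = 174,488 L.
Chlorine deficit: 7.5 − 1.0 = 6.5 ppm = 6.5 mg/L as Cl₂.
Cl₂ equivalent needed: 6.5 mg/L × 174,488 L = 1,134,000 mg = 1134 g.
Product at 10.2% available chlorine: 1134 / 0.102 = 11,120 g.
Volume at density 1.17 g/mL: 11,120 g ÷ 1.17 g/mL = 9504 mL.

9.50 L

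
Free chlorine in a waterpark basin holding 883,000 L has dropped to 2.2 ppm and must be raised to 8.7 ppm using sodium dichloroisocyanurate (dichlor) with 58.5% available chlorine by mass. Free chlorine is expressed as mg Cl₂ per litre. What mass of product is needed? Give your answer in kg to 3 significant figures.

9.81 kg

Chlorine deficit: 8.7 − 2.2 = 6.5 ppm = 6.5 mg/L as Cl₂.
Cl₂ equivalent needed: 6.5 mg/L × 883,000 L = 5,740,000 mg = 5740 g.
Product at 58.5% available chlorine: 5740 / 0.585 = 9811 g.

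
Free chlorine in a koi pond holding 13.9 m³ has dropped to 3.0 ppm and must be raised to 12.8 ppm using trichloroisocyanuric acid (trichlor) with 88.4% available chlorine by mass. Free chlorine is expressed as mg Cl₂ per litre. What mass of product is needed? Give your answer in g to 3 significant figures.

154 g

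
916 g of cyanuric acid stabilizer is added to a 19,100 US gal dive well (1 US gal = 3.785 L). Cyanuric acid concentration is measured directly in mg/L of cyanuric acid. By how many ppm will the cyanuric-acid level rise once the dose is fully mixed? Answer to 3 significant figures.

12.7 ppm

Volume: 19,100 US gal × 3.785 L/gal = 72,294 L.
Rise: 916 g / 72,294 L × 1000 = 12.67 mg/L.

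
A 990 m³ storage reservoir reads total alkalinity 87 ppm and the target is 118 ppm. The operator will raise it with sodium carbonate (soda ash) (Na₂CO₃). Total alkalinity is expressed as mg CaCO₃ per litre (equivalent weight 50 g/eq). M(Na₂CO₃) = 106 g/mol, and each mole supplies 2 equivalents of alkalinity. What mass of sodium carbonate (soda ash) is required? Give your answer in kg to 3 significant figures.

32.5 kg

Volume: 990 m³ = 990,000 L.
Alkalinity to add: (118 − 87) = 31 mg/L as CaCO₃ × 990,000 L = 30,690 g as CaCO₃.
Equivalents: 30,690 g ÷ 50 g/eq = 613.8 eq.
Each mole of Na₂CO₃ supplies 2 eq, so 613.8 / 2 = 306.9 mol.
Mass: 306.9 mol × 106 g/mol = 32,530 g.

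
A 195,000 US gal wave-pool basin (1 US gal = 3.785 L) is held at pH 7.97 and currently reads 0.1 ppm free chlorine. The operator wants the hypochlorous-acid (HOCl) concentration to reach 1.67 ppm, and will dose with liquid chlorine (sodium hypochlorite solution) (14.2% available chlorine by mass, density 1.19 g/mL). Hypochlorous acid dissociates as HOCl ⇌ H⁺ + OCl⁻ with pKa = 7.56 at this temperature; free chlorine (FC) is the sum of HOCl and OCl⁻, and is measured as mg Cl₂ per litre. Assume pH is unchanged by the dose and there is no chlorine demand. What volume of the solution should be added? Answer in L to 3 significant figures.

25.6 L

Volume: 195,000 US gal × 3.785 L/gal = 738,075 L.
[OCl⁻]/[HOCl] = 10^(pH − pKa) = 10^(7.97 − 7.56) = 2.57; fraction as HOCl = 1/(1 + 2.57) = 0.2801.
Free chlorine required for 1.67 ppm HOCl: 1.67 / 0.2801 = 5.963 ppm.
FC to add: 5.963 − 0.1 = 5.863 mg/L as Cl₂.
Cl₂ equivalent: 5.863 mg/L × 738,075 L = 4327 g.
Product at 14.2% available Cl: 4327 / 0.142 = 30,470 g.
Volume: 30,470 g ÷ 1.19 g/mL = 25,610 mL.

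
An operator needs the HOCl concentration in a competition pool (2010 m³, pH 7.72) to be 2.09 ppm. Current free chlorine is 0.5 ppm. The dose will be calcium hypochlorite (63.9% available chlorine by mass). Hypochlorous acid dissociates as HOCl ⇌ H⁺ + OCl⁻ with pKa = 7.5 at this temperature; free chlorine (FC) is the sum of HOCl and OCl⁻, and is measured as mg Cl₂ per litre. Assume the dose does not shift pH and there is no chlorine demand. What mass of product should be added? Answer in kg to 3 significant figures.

15.9 kg

Volume: 2010 m³ = 2,010,000 L.
[OCl⁻]/[HOCl] = 10^(pH − pKa) = 10^(7.72 − 7.5) = 1.66; fraction as HOCl = 1/(1 + 1.66) = 0.376.
Free chlorine required for 2.09 ppm HOCl: 2.09 / 0.376 = 5.559 ppm.
FC to add: 5.559 − 0.5 = 5.059 mg/L as Cl₂.
Cl₂ equivalent: 5.059 mg/L × 2,010,000 L = 10,170 g.
Product at 63.9% available Cl: 10,170 / 0.639 = 15,910 g.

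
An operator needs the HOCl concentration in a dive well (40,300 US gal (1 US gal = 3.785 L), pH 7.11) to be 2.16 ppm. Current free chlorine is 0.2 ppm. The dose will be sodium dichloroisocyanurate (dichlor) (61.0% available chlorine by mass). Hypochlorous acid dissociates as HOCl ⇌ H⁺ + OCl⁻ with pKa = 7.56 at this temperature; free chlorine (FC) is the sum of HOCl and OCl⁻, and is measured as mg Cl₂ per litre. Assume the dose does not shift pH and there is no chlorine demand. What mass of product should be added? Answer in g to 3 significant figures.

682 g

Volume: 40,300 US gal × 3.785 L/gal = 152,536 L.
[OCl⁻]/[HOCl] = 10^(pH − pKa) = 10^(7.11 − 7.56) = 0.3548; fraction as HOCl = 1/(1 + 0.3548) = 0.7381.
Free chlorine required for 2.16 ppm HOCl: 2.16 / 0.7381 = 2.926 ppm.
FC to add: 2.926 − 0.2 = 2.726 mg/L as Cl₂.
Cl₂ equivalent: 2.726 mg/L × 152,536 L = 415.9 g.
Product at 61.0% available Cl: 415.9 / 0.61 = 681.8 g.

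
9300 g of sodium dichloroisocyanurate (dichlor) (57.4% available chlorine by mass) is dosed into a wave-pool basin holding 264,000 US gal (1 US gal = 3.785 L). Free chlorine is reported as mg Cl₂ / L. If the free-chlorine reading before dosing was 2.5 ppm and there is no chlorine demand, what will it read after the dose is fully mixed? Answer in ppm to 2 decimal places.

Volume: 264,000 US gal × 3.785 L/gal = 999,240 L.
Available chlorine delivered: 9300 g × 0.574 = 5338 g as Cl₂.
Concentration rise: 5338 g / 999,240 L = 5.342 mg/L = 5.34 ppm.
Final FC: 2.5 + 5.34 = 7.84 ppm.

7.84 ppm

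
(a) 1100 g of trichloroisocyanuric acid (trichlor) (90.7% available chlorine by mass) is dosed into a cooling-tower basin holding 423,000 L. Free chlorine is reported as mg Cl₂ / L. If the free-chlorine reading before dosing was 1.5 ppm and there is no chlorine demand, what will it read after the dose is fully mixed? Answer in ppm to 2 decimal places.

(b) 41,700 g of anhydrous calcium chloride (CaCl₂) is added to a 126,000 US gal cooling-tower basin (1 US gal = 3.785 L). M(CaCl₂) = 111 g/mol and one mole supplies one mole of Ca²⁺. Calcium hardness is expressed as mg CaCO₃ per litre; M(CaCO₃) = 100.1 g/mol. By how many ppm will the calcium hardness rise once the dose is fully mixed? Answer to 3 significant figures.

(a) Available chlorine delivered: 1100 g × 0.907 = 997.7 g as Cl₂.
(a) Concentration rise: 997.7 g / 423,000 L = 2.359 mg/L = 2.36 ppm.
(a) Final FC: 1.5 + 2.36 = 3.86 ppm.

(b) Volume: 126,000 US gal × 3.785 L/gal = 476,910 L.
(b) Moles of Ca²⁺: 41,700 g ÷ 111 g/mol = 375.7 mol.
(b) As CaCO₃: 375.7 mol × 100.1 g/mol = 37,610 g.
(b) Rise: 37,610 g / 476,910 L × 1000 = 78.85 mg/L.

(a) 3.86 ppm; (b) 78.9 ppm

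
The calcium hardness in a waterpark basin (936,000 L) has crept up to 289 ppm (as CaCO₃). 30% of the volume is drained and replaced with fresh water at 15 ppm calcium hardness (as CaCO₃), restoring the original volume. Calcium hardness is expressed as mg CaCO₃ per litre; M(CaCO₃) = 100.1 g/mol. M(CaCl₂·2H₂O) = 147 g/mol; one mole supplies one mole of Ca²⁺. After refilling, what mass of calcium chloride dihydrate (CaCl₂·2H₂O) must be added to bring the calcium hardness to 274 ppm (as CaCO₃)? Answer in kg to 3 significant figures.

After draining 30% and refilling: 289 × 0.70 + 15 × 0.30 = 206.8 ppm.
Deficit to target: 274 − 206.8 = 67.2 mg/L.
As CaCO₃: 67.2 mg/L × 936,000 L = 62,900 g; ÷ 100.1 = 628.4 mol Ca²⁺.
Mass: 628.4 × 147 = 92,370 g.

92.4 kg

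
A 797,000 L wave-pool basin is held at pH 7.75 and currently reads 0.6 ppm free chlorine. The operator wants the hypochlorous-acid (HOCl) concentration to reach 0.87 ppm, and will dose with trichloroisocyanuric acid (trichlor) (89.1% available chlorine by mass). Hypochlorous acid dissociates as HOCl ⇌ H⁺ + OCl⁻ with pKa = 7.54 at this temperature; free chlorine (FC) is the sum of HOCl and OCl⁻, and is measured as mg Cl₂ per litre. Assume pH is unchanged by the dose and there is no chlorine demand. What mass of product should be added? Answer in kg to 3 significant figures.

1.50 kg

[OCl⁻]/[HOCl] = 10^(pH − pKa) = 10^(7.75 − 7.54) = 1.622; fraction as HOCl = 1/(1 + 1.622) = 0.3814.
Free chlorine required for 0.87 ppm HOCl: 0.87 / 0.3814 = 2.281 ppm.
FC to add: 2.281 − 0.6 = 1.681 mg/L as Cl₂.
Cl₂ equivalent: 1.681 mg/L × 797,000 L = 1340 g.
Product at 89.1% available Cl: 1340 / 0.891 = 1504 g.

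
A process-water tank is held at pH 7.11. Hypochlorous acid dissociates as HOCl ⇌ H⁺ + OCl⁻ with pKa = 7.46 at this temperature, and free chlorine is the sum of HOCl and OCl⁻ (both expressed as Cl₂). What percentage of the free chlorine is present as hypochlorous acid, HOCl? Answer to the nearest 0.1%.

69.1%

[OCl⁻]/[HOCl] = 10^(pH − pKa) = 10^(7.11 − 7.46) = 10^-0.35 = 0.4467.
Fraction as HOCl = 1 / (1 + 0.4467) = 0.6912.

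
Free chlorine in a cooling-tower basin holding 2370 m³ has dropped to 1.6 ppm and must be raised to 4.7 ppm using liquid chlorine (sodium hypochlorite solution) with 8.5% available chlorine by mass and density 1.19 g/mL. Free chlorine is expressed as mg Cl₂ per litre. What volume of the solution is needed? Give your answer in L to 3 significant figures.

72.6 L

Volume: 2370 m³ = 2,370,000 L.
Chlorine deficit: 4.7 − 1.6 = 3.1 ppm = 3.1 mg/L as Cl₂.
Cl₂ equivalent needed: 3.1 mg/L × 2,370,000 L = 7,347,000 mg = 7347 g.
Product at 8.5% available chlorine: 7347 / 0.085 = 86,440 g.
Volume at density 1.19 g/mL: 86,440 g ÷ 1.19 g/mL = 72,630 mL.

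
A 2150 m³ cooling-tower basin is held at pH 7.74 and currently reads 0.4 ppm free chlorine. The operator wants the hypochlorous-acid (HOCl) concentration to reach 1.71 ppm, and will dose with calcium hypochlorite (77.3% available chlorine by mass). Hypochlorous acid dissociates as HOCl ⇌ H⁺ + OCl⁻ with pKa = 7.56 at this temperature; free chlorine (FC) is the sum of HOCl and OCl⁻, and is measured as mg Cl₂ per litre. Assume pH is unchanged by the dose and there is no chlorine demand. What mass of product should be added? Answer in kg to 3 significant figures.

10.8 kg

Volume: 2150 m³ = 2,150,000 L.
[OCl⁻]/[HOCl] = 10^(pH − pKa) = 10^(7.74 − 7.56) = 1.514; fraction as HOCl = 1/(1 + 1.514) = 0.3978.
Free chlorine required for 1.71 ppm HOCl: 1.71 / 0.3978 = 4.298 ppm.
FC to add: 4.298 − 0.4 = 3.898 mg/L as Cl₂.
Cl₂ equivalent: 3.898 mg/L × 2,150,000 L = 8381 g.
Product at 77.3% available Cl: 8381 / 0.773 = 10,840 g.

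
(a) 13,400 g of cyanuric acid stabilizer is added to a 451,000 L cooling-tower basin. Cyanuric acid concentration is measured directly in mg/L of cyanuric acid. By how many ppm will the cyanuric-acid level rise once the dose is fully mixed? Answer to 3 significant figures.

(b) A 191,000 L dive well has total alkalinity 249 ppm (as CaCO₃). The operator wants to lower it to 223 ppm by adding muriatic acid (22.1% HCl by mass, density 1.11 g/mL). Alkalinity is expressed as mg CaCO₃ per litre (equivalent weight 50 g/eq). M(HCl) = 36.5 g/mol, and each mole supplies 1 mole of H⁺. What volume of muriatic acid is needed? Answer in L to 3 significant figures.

(a) 29.7 ppm; (b) 14.8 L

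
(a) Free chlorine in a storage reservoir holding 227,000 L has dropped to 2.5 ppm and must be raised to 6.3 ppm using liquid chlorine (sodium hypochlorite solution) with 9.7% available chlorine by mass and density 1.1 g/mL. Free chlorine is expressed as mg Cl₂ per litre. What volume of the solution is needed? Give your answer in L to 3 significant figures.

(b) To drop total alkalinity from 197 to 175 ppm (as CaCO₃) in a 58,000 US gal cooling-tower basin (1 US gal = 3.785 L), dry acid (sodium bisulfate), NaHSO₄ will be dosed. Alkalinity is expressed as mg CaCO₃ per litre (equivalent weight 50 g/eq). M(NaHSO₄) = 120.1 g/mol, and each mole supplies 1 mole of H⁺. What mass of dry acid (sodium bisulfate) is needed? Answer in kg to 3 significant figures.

(a) 8.08 L; (b) 11.6 kg

(a) Chlorine deficit: 6.3 − 2.5 = 3.8 ppm = 3.8 mg/L as Cl₂.
(a) Cl₂ equivalent needed: 3.8 mg/L × 227,000 L = 862,600 mg = 862.6 g.
(a) Product at 9.7% available chlorine: 862.6 / 0.097 = 8893 g.
(a) Volume at density 1.1 g/mL: 8893 g ÷ 1.1 g/mL = 8084 mL.

(b) Volume: 58,000 US gal × 3.785 L/gal = 219,530 L.
(b) Alkalinity to neutralize: (197 − 175) = 22 mg/L as CaCO₃ × 219,530 L = 4830 g as CaCO₃.
(b) Equivalents of H⁺ required: 4830 ÷ 50 g/eq = 96.59 eq = 96.59 mol NaHSO₄.
(b) Mass of NaHSO₄: 96.59 × 120.1 = 11,600 g.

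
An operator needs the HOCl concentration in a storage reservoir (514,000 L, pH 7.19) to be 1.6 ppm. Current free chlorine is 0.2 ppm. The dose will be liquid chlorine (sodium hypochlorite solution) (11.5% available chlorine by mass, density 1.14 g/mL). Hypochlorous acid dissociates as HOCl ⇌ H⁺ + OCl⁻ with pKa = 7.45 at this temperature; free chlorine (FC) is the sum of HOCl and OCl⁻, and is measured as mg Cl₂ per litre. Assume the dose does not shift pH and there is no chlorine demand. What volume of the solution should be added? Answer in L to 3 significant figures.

8.94 L

[OCl⁻]/[HOCl] = 10^(pH − pKa) = 10^(7.19 − 7.45) = 0.5495; fraction as HOCl = 1/(1 + 0.5495) = 0.6454.
Free chlorine required for 1.6 ppm HOCl: 1.6 / 0.6454 = 2.479 ppm.
FC to add: 2.479 − 0.2 = 2.279 mg/L as Cl₂.
Cl₂ equivalent: 2.279 mg/L × 514,000 L = 1172 g.
Product at 11.5% available Cl: 1172 / 0.115 = 10,190 g.
Volume: 10,190 g ÷ 1.14 g/mL = 8936 mL.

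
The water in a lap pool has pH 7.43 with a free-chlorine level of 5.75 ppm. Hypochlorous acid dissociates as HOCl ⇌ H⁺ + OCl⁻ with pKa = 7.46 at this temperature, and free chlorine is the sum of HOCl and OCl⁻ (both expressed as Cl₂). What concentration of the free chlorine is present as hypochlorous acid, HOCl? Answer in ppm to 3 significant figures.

2.97 ppm

[OCl⁻]/[HOCl] = 10^(pH − pKa) = 10^(7.43 − 7.46) = 10^-0.03 = 0.9333.
Fraction as HOCl = 1 / (1 + 0.9333) = 0.5173.
HOCl = 0.5173 × 5.75 ppm = 2.974 ppm.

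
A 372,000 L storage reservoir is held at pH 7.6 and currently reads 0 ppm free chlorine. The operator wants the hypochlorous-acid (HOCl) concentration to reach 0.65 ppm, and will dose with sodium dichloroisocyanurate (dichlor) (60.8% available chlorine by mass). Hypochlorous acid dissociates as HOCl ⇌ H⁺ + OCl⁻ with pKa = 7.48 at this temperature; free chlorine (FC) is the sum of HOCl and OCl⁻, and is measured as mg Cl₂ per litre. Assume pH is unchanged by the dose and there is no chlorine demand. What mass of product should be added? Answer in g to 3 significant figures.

922 g

[OCl⁻]/[HOCl] = 10^(pH − pKa) = 10^(7.6 − 7.48) = 1.318; fraction as HOCl = 1/(1 + 1.318) = 0.4314.
Free chlorine required for 0.65 ppm HOCl: 0.65 / 0.4314 = 1.507 ppm.
FC to add: 1.507 − 0 = 1.507 mg/L as Cl₂.
Cl₂ equivalent: 1.507 mg/L × 372,000 L = 560.6 g.
Product at 60.8% available Cl: 560.6 / 0.608 = 922 g.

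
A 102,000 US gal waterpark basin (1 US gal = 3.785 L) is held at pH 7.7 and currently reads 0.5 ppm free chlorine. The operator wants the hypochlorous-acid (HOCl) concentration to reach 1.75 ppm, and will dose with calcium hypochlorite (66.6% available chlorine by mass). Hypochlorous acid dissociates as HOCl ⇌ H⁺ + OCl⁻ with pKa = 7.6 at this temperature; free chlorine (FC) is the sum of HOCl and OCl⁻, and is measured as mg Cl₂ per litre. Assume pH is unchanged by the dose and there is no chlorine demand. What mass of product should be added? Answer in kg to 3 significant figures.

Volume: 102,000 US gal × 3.785 L/gal = 386,070 L.
[OCl⁻]/[HOCl] = 10^(pH − pKa) = 10^(7.7 − 7.6) = 1.259; fraction as HOCl = 1/(1 + 1.259) = 0.4427.
Free chlorine required for 1.75 ppm HOCl: 1.75 / 0.4427 = 3.953 ppm.
FC to add: 3.953 − 0.5 = 3.453 mg/L as Cl₂.
Cl₂ equivalent: 3.453 mg/L × 386,070 L = 1333 g.
Product at 66.6% available Cl: 1333 / 0.666 = 2002 g.

2.00 kg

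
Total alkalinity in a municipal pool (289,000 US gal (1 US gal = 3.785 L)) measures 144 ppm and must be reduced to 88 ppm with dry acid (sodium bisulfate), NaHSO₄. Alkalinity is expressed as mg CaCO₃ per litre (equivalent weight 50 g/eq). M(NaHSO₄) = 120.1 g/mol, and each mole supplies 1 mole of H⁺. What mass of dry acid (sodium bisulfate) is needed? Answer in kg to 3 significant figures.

Volume: 289,000 US gal × 3.785 L/gal = 1,093,865 L.
Alkalinity to neutralize: (144 − 88) = 56 mg/L as CaCO₃ × 1,093,865 L = 61,260 g as CaCO₃.
Equivalents of H⁺ required: 61,260 ÷ 50 g/eq = 1225 eq = 1225 mol NaHSO₄.
Mass of NaHSO₄: 1225 × 120.1 = 147,100 g.

147 kg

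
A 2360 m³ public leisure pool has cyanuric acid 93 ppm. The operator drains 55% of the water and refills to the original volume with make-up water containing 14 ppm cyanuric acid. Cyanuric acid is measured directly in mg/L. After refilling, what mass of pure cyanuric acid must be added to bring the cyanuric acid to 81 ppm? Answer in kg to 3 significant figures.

Volume: 2360 m³ = 2,360,000 L.
After draining 55% and refilling: 93 × 0.45 + 14 × 0.55 = 49.55 ppm.
Deficit to target: 81 − 49.55 = 31.45 mg/L.
Mass: 31.45 mg/L × 2,360,000 L = 74,220 g cyanuric acid.

74.2 kg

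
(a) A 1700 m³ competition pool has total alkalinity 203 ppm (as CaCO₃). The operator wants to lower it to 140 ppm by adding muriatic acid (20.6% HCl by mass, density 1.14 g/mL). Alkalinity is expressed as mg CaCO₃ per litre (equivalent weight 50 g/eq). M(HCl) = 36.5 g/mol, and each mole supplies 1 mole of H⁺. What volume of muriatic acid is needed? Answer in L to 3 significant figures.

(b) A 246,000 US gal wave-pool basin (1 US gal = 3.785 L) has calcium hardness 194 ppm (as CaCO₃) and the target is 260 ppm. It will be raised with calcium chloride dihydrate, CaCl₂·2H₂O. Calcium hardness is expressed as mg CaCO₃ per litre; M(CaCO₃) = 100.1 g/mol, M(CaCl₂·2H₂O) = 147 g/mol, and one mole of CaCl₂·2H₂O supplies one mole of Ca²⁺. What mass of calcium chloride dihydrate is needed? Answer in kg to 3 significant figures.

(a) 333 L; (b) 90.2 kg

(a) Volume: 1700 m³ = 1,700,000 L.
(a) Alkalinity to neutralize: (203 − 140) = 63 mg/L as CaCO₃ × 1,700,000 L = 107,100 g as CaCO₃.
(a) Equivalents of H⁺ required: 107,100 ÷ 50 g/eq = 2142 eq = 2142 mol HCl.
(a) Mass of HCl: 2142 × 36.5 = 78,180 g.
(a) Mass of 20.6% solution: 78,180 / 0.206 = 379,500 g.
(a) Volume: 379,500 g ÷ 1.14 g/mL = 332,900 mL.

(b) Volume: 246,000 US gal × 3.785 L/gal = 931,110 L.
(b) Hardness to add: (260 − 194) = 66 mg/L as CaCO₃ × 931,110 L = 61,450 g as CaCO₃.
(b) Moles of Ca²⁺ (1 mol Ca²⁺ ≡ 1 mol CaCO₃): 61,450 / 100.1 g/mol = 613.9 mol.
(b) Mass of CaCl₂·2H₂O: 613.9 × 147 = 90,250 g.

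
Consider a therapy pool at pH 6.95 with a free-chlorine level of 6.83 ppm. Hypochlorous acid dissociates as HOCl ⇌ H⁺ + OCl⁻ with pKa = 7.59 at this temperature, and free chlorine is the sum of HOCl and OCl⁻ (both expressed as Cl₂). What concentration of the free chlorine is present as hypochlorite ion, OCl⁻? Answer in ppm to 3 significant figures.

[OCl⁻]/[HOCl] = 10^(pH − pKa) = 10^(6.95 − 7.59) = 10^-0.64 = 0.2291.
Fraction as HOCl = 1 / (1 + 0.2291) = 0.8136.
OCl⁻ = (1 − 0.8136) × 6.83 ppm = 1.273 ppm.

1.27 ppm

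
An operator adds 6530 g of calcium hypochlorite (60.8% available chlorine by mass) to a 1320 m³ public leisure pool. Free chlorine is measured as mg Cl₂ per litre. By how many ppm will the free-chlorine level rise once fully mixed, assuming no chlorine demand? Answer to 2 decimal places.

3.01 ppm

Volume: 1320 m³ = 1,320,000 L.
Available chlorine delivered: 6530 g × 0.608 = 3970 g as Cl₂.
Concentration rise: 3970 g / 1,320,000 L = 3.008 mg/L = 3.01 ppm.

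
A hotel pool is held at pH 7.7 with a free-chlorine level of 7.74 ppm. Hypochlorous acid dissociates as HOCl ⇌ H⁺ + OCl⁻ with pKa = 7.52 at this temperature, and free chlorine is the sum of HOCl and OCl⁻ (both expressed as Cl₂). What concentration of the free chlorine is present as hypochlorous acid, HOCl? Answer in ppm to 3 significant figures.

3.08 ppm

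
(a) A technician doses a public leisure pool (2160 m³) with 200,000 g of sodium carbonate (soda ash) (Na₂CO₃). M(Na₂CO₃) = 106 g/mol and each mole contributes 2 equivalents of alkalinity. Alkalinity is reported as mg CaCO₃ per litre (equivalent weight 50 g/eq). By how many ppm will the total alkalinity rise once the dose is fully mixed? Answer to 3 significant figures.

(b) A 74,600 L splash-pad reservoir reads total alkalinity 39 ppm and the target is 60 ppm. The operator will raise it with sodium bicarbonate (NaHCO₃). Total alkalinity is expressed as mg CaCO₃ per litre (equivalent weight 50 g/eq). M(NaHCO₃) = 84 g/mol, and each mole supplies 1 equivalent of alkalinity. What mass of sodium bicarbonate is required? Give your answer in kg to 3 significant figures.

(a) Volume: 2160 m³ = 2,160,000 L.
(a) Moles of Na₂CO₃: 200,000 g ÷ 106 g/mol = 1887 mol → 3774 eq of alkalinity.
(a) As CaCO₃: 3774 eq × 50 g/eq = 188,700 g.
(a) Rise: 188,700 g / 2,160,000 L × 1000 = 87.35 mg/L.

(b) Alkalinity to add: (60 − 39) = 21 mg/L as CaCO₃ × 74,600 L = 1567 g as CaCO₃.
(b) Equivalents: 1567 g ÷ 50 g/eq = 31.33 eq.
(b) NaHCO₃ supplies 1 eq per mole → 31.33 mol.
(b) Mass: 31.33 mol × 84 g/mol = 2632 g.

(a) 87.4 ppm; (b) 2.63 kg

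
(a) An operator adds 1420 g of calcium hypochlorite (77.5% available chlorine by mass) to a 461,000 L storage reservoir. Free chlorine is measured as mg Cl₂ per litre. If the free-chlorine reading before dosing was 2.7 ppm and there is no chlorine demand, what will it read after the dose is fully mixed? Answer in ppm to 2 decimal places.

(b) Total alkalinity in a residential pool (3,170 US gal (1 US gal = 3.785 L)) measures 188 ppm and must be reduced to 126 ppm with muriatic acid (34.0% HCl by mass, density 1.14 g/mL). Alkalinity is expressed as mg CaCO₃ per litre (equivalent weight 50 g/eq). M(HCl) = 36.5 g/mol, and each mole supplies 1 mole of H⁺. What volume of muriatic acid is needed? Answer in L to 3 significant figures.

(a) 5.09 ppm; (b) 1.40 L

(a) Available chlorine delivered: 1420 g × 0.775 = 1100 g as Cl₂.
(a) Concentration rise: 1100 g / 461,000 L = 2.387 mg/L = 2.39 ppm.
(a) Final FC: 2.7 + 2.39 = 5.09 ppm.

(b) Volume: 3,170 US gal × 3.785 L/gal = 11,998 L.
(b) Alkalinity to neutralize: (188 − 126) = 62 mg/L as CaCO₃ × 11,998 L = 743.9 g as CaCO₃.
(b) Equivalents of H⁺ required: 743.9 ÷ 50 g/eq = 14.88 eq = 14.88 mol HCl.
(b) Mass of HCl: 14.88 × 36.5 = 543 g.
(b) Mass of 34.0% solution: 543 / 0.34 = 1597 g.
(b) Volume: 1597 g ÷ 1.14 g/mL = 1401 mL.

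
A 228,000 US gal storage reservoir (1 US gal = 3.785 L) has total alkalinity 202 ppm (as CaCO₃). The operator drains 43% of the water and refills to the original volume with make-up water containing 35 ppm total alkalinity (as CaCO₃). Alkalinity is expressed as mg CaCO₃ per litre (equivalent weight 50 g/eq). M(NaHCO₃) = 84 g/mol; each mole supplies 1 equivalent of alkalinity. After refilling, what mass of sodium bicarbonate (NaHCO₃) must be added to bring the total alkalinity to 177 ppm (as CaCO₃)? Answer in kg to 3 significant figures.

Volume: 228,000 US gal × 3.785 L/gal = 862,980 L.
After draining 43% and refilling: 202 × 0.57 + 35 × 0.43 = 130.19 ppm.
Deficit to target: 177 − 130.19 = 46.81 mg/L.
As CaCO₃: 46.81 mg/L × 862,980 L = 40,400 g; ÷ 50 g/eq ÷ 1 = 807.9 mol NaHCO₃.
Mass: 807.9 × 84 = 67,870 g.

67.9 kg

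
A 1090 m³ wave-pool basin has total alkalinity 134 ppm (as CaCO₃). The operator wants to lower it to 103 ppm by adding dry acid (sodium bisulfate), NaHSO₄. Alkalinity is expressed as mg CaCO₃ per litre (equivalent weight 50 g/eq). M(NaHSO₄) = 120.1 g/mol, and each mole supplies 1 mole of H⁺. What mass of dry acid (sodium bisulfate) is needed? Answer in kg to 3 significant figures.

Volume: 1090 m³ = 1,090,000 L.
Alkalinity to neutralize: (134 − 103) = 31 mg/L as CaCO₃ × 1,090,000 L = 33,790 g as CaCO₃.
Equivalents of H⁺ required: 33,790 ÷ 50 g/eq = 675.8 eq = 675.8 mol NaHSO₄.
Mass of NaHSO₄: 675.8 × 120.1 = 81,160 g.

81.2 kg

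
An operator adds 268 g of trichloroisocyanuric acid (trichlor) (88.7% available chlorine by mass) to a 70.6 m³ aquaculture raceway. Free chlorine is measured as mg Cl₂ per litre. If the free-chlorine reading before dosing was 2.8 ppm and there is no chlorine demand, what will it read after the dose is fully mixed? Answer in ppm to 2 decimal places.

6.17 ppm

Volume: 70.6 m³ = 70,600 L.
Available chlorine delivered: 268 g × 0.887 = 237.7 g as Cl₂.
Concentration rise: 237.7 g / 70,600 L = 3.367 mg/L = 3.37 ppm.
Final FC: 2.8 + 3.37 = 6.17 ppm.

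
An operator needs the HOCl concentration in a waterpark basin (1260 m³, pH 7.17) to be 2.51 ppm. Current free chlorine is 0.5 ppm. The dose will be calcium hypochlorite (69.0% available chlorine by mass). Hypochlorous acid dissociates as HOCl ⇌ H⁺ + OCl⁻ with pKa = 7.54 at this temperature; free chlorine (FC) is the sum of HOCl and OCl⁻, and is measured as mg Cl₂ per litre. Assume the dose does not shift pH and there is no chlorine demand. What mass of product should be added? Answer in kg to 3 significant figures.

Volume: 1260 m³ = 1,260,000 L.
[OCl⁻]/[HOCl] = 10^(pH − pKa) = 10^(7.17 − 7.54) = 0.4266; fraction as HOCl = 1/(1 + 0.4266) = 0.701.
Free chlorine required for 2.51 ppm HOCl: 2.51 / 0.701 = 3.581 ppm.
FC to add: 3.581 − 0.5 = 3.081 mg/L as Cl₂.
Cl₂ equivalent: 3.081 mg/L × 1,260,000 L = 3882 g.
Product at 69.0% available Cl: 3882 / 0.69 = 5626 g.

5.63 kg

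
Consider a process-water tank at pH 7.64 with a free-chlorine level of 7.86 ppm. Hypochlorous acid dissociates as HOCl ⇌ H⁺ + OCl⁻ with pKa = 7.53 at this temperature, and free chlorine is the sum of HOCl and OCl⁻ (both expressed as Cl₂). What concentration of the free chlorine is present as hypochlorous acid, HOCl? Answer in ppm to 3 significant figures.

3.43 ppm

[OCl⁻]/[HOCl] = 10^(pH − pKa) = 10^(7.64 − 7.53) = 10^0.11 = 1.288.
Fraction as HOCl = 1 / (1 + 1.288) = 0.437.
HOCl = 0.437 × 7.86 ppm = 3.435 ppm.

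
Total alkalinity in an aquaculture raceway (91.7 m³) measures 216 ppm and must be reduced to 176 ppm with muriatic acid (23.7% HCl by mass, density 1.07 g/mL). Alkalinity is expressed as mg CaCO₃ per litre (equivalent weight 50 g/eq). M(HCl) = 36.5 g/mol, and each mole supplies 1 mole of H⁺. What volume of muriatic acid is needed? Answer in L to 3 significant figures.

Volume: 91.7 m³ = 91,700 L.
Alkalinity to neutralize: (216 − 176) = 40 mg/L as CaCO₃ × 91,700 L = 3668 g as CaCO₃.
Equivalents of H⁺ required: 3668 ÷ 50 g/eq = 73.36 eq = 73.36 mol HCl.
Mass of HCl: 73.36 × 36.5 = 2678 g.
Mass of 23.7% solution: 2678 / 0.237 = 11,300 g.
Volume: 11,300 g ÷ 1.07 g/mL = 10,560 mL.

10.6 L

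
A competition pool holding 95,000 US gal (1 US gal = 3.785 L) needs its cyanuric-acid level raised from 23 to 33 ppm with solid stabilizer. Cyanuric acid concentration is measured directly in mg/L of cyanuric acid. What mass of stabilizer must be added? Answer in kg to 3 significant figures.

Volume: 95,000 US gal × 3.785 L/gal = 359,575 L.
CYA to add: (33 − 23) = 10 mg/L × 359,575 L = 3596 g cyanuric acid.

3.60 kg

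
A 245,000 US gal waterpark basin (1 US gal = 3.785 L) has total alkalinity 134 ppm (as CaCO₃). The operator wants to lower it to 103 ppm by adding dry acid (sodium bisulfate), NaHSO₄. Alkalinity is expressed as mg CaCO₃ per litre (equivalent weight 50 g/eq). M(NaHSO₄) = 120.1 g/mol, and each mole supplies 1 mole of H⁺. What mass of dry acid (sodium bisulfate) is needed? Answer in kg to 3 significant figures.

69.1 kg

Volume: 245,000 US gal × 3.785 L/gal = 927,325 L.
Alkalinity to neutralize: (134 − 103) = 31 mg/L as CaCO₃ × 927,325 L = 28,750 g as CaCO₃.
Equivalents of H⁺ required: 28,750 ÷ 50 g/eq = 574.9 eq = 574.9 mol NaHSO₄.
Mass of NaHSO₄: 574.9 × 120.1 = 69,050 g.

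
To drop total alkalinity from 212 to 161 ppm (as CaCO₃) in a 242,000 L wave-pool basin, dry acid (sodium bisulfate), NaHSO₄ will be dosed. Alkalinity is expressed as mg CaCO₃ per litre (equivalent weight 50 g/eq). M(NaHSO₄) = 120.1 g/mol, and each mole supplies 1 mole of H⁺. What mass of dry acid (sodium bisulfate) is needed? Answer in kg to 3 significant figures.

29.6 kg

Alkalinity to neutralize: (212 − 161) = 51 mg/L as CaCO₃ × 242,000 L = 12,340 g as CaCO₃.
Equivalents of H⁺ required: 12,340 ÷ 50 g/eq = 246.8 eq = 246.8 mol NaHSO₄.
Mass of NaHSO₄: 246.8 × 120.1 = 29,650 g.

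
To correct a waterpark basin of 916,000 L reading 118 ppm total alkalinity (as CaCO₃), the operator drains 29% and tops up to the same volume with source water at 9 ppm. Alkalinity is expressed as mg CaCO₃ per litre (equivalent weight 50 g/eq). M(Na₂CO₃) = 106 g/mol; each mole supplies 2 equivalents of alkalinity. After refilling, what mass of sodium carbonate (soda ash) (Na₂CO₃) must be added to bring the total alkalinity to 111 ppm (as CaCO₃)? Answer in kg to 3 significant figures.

23.9 kg

After draining 29% and refilling: 118 × 0.71 + 9 × 0.29 = 86.39 ppm.
Deficit to target: 111 − 86.39 = 24.61 mg/L.
As CaCO₃: 24.61 mg/L × 916,000 L = 22,540 g; ÷ 50 g/eq ÷ 2 = 225.4 mol Na₂CO₃.
Mass: 225.4 × 106 = 23,900 g.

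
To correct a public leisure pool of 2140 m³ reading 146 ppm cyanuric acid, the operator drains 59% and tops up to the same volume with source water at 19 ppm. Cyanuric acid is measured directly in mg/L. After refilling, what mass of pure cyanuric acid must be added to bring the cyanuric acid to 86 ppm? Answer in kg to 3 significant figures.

Volume: 2140 m³ = 2,140,000 L.
After draining 59% and refilling: 146 × 0.41 + 19 × 0.59 = 71.07 ppm.
Deficit to target: 86 − 71.07 = 14.93 mg/L.
Mass: 14.93 mg/L × 2,140,000 L = 31,950 g cyanuric acid.

32.0 kg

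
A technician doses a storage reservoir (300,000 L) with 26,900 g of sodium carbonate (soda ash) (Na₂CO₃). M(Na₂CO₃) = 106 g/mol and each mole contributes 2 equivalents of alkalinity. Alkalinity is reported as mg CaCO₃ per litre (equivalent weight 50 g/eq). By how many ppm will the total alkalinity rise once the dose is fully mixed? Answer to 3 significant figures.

Moles of Na₂CO₃: 26,900 g ÷ 106 g/mol = 253.8 mol → 507.5 eq of alkalinity.
As CaCO₃: 507.5 eq × 50 g/eq = 25,380 g.
Rise: 25,380 g / 300,000 L × 1000 = 84.59 mg/L.

84.6 ppm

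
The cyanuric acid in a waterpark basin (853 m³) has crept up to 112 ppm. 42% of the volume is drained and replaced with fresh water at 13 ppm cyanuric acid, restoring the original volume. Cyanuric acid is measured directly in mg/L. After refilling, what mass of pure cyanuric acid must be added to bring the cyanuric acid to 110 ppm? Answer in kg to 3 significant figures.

Volume: 853 m³ = 853,000 L.
After draining 42% and refilling: 112 × 0.58 + 13 × 0.42 = 70.42 ppm.
Deficit to target: 110 − 70.42 = 39.58 mg/L.
Mass: 39.58 mg/L × 853,000 L = 33,760 g cyanuric acid.

33.8 kg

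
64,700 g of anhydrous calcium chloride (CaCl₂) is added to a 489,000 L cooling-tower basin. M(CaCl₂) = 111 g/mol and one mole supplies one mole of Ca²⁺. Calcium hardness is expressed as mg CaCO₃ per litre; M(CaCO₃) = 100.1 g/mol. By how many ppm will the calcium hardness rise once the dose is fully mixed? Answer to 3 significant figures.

119 ppm

Moles of Ca²⁺: 64,700 g ÷ 111 g/mol = 582.9 mol.
As CaCO₃: 582.9 mol × 100.1 g/mol = 58,350 g.
Rise: 58,350 g / 489,000 L × 1000 = 119.3 mg/L.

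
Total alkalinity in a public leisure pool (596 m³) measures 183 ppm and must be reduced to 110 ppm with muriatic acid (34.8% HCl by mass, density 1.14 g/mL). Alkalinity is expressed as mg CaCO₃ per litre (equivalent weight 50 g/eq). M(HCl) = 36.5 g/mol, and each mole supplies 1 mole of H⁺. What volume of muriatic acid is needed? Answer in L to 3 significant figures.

80.1 L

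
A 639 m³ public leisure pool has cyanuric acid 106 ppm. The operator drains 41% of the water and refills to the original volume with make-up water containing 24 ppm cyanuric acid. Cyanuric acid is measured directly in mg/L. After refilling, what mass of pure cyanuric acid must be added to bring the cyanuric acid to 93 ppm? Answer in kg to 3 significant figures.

Volume: 639 m³ = 639,000 L.
After draining 41% and refilling: 106 × 0.59 + 24 × 0.41 = 72.38 ppm.
Deficit to target: 93 − 72.38 = 20.62 mg/L.
Mass: 20.62 mg/L × 639,000 L = 13,180 g cyanuric acid.

13.2 kg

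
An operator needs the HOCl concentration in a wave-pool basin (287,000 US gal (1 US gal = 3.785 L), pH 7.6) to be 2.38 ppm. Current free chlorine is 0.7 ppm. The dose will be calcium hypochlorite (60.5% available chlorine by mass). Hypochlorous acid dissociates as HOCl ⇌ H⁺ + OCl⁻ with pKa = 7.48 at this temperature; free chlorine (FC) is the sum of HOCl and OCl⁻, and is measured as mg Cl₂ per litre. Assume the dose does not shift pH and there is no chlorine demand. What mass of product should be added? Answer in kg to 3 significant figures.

8.65 kg

Volume: 287,000 US gal × 3.785 L/gal = 1,086,295 L.
[OCl⁻]/[HOCl] = 10^(pH − pKa) = 10^(7.6 − 7.48) = 1.318; fraction as HOCl = 1/(1 + 1.318) = 0.4314.
Free chlorine required for 2.38 ppm HOCl: 2.38 / 0.4314 = 5.517 ppm.
FC to add: 5.517 − 0.7 = 4.817 mg/L as Cl₂.
Cl₂ equivalent: 4.817 mg/L × 1,086,295 L = 5233 g.
Product at 60.5% available Cl: 5233 / 0.605 = 8650 g.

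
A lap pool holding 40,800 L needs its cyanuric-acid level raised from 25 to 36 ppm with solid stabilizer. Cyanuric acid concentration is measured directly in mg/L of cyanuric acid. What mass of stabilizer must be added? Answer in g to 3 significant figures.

449 g

CYA to add: (36 − 25) = 11 mg/L × 40,800 L = 448.8 g cyanuric acid.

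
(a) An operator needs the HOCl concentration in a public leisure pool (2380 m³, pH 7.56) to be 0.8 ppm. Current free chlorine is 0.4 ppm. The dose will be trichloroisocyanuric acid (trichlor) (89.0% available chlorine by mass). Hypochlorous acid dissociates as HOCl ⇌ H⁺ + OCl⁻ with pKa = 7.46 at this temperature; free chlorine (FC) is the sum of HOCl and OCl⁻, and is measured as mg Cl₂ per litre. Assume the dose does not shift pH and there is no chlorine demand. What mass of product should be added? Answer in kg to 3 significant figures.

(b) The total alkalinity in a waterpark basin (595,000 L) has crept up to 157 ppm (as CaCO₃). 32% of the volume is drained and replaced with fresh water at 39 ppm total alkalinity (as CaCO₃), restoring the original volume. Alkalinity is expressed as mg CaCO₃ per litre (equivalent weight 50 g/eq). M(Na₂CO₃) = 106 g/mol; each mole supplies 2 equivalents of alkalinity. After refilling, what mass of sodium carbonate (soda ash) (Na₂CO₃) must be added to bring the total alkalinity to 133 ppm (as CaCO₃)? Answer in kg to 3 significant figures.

(a) Volume: 2380 m³ = 2,380,000 L.
(a) [OCl⁻]/[HOCl] = 10^(pH − pKa) = 10^(7.56 − 7.46) = 1.259; fraction as HOCl = 1/(1 + 1.259) = 0.4427.
(a) Free chlorine required for 0.8 ppm HOCl: 0.8 / 0.4427 = 1.807 ppm.
(a) FC to add: 1.807 − 0.4 = 1.407 mg/L as Cl₂.
(a) Cl₂ equivalent: 1.407 mg/L × 2,380,000 L = 3349 g.
(a) Product at 89.0% available Cl: 3349 / 0.89 = 3763 g.

(b) After draining 32% and refilling: 157 × 0.68 + 39 × 0.32 = 119.24 ppm.
(b) Deficit to target: 133 − 119.24 = 13.76 mg/L.
(b) As CaCO₃: 13.76 mg/L × 595,000 L = 8187 g; ÷ 50 g/eq ÷ 2 = 81.87 mol Na₂CO₃.
(b) Mass: 81.87 × 106 = 8678 g.

(a) 3.76 kg; (b) 8.68 kg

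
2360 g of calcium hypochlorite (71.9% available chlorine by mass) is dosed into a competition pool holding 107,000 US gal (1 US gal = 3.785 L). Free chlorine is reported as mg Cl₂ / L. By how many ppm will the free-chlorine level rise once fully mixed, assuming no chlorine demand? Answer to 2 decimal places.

Volume: 107,000 US gal × 3.785 L/gal = 404,995 L.
Available chlorine delivered: 2360 g × 0.719 = 1697 g as Cl₂.
Concentration rise: 1697 g / 404,995 L = 4.19 mg/L = 4.19 ppm.

4.19 ppm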